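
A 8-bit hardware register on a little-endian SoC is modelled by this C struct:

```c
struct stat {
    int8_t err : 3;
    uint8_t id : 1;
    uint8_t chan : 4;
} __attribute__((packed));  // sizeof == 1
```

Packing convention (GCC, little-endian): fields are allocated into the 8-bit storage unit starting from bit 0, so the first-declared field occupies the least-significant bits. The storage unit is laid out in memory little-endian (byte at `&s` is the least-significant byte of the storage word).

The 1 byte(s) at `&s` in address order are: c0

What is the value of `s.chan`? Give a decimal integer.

[0]=0xc0 (little-endian) → word 0xc0
err [0+:3] = (word>>0) & 0x7 = 0
id [3+:1] = (word>>3) & 0x1 = 0
chan [4+:4] = (word>>4) & 0xf = 12  ←

12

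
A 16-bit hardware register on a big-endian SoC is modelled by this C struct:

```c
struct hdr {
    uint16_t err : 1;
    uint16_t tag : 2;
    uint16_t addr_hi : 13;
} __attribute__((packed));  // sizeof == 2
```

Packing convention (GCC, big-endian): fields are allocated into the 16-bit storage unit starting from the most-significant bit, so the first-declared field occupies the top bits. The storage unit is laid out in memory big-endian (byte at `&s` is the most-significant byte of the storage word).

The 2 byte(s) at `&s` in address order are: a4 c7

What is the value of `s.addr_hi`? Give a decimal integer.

[0]=0xa4 [1]=0xc7 (big-endian) → word 0xa4c7
err:1 @ bit 15 → (0xa4c7>>15)&0x1 = 0x1
tag:2 @ bit 13 → (0xa4c7>>13)&0x3 = 0x1
addr_hi:13 @ bit 0 → (0xa4c7>>0)&0x1fff = 0x4c7  ←

1223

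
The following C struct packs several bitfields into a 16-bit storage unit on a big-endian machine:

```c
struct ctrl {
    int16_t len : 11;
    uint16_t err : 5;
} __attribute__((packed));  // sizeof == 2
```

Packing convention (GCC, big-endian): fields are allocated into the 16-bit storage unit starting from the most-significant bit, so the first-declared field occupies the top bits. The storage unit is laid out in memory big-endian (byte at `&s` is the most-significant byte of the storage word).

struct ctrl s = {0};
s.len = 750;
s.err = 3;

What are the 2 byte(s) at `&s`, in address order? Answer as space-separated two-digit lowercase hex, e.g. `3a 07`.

len:11 = 750 → 0x2ee << 5 → word 0x5dc0
err:5 = 3 → 0x3 << 0 → word 0x5dc3
word = 0x5dc3 → big-endian bytes:
  [0]=0x5d  [1]=0xc3

5d c3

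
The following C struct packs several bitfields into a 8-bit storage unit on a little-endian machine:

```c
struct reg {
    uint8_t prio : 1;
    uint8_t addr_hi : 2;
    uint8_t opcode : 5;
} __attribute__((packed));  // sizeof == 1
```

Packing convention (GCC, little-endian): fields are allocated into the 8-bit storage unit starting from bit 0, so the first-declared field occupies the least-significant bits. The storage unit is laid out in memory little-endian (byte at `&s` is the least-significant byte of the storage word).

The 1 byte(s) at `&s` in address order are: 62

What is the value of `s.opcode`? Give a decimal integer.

[0]=0x62 (little-endian) → word 0x62
prio:1 @ bit 0 → (0x62>>0)&0x1 = 0x0
addr_hi:2 @ bit 1 → (0x62>>1)&0x3 = 0x1
opcode:5 @ bit 3 → (0x62>>3)&0x1f = 0xc  ←

12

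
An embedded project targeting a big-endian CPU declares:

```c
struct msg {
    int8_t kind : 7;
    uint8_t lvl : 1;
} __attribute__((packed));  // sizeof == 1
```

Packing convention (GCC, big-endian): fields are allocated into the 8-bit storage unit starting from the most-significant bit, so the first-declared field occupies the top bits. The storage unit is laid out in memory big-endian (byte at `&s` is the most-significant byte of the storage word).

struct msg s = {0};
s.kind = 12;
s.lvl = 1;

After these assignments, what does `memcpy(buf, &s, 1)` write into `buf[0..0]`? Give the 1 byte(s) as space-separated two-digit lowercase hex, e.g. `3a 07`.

19

kind:7 = 12 → 0xc << 1 → word 0x18
lvl:1 = 1 → 0x1 << 0 → word 0x19
word = 0x19 → big-endian bytes:
  [0]=0x19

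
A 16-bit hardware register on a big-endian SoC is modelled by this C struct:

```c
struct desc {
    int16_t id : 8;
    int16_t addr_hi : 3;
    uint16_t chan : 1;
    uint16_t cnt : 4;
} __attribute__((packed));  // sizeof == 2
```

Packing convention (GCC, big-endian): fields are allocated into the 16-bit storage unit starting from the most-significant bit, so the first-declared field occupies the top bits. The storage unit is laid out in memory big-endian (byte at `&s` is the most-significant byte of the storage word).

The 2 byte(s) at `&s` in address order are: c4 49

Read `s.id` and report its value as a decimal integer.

[0]=0xc4 [1]=0x49 (big-endian) → word 0xc449
id:8 @ bit 8 → (0xc449>>8)&0xff = 0xc4  ←
addr_hi:3 @ bit 5 → (0xc449>>5)&0x7 = 0x2
chan:1 @ bit 4 → (0xc449>>4)&0x1 = 0x0
cnt:4 @ bit 0 → (0xc449>>0)&0xf = 0x9
id signed 8b, MSB=1: 196 - 256 = -60

-60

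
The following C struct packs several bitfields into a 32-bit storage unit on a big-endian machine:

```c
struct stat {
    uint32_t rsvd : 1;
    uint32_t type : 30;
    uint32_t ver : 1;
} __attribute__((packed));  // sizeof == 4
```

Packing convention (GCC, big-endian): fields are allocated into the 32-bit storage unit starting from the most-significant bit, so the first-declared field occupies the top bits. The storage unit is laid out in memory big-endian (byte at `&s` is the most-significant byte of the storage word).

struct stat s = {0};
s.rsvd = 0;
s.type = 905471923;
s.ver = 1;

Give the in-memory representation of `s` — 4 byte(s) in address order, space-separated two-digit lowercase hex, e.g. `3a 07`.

6b f0 cf 67

rsvd (1b) val=0 bits=0x0 at bit 31: 0x00000000
type (30b) val=905471923 bits=0x35f867b3 at bit 1: 0x6bf0cf66
ver (1b) val=1 bits=0x1 at bit 0: 0x6bf0cf67
word = 0x6bf0cf67 → big-endian bytes:
  [0]=0x6b  [1]=0xf0  [2]=0xcf  [3]=0x67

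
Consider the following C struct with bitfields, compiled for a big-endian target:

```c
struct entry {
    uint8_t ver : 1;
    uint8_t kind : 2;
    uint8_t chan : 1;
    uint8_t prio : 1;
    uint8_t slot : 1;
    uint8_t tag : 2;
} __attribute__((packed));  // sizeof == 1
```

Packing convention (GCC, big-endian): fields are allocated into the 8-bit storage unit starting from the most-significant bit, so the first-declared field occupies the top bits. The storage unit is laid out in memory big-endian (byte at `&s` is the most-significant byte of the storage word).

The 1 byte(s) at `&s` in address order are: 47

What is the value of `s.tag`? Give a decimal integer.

3

[0]=0x47 (big-endian) → word 0x47
ver:1 @ bit 7 → (0x47>>7)&0x1 = 0x0
kind:2 @ bit 5 → (0x47>>5)&0x3 = 0x2
chan:1 @ bit 4 → (0x47>>4)&0x1 = 0x0
prio:1 @ bit 3 → (0x47>>3)&0x1 = 0x0
slot:1 @ bit 2 → (0x47>>2)&0x1 = 0x1
tag:2 @ bit 0 → (0x47>>0)&0x3 = 0x3  ←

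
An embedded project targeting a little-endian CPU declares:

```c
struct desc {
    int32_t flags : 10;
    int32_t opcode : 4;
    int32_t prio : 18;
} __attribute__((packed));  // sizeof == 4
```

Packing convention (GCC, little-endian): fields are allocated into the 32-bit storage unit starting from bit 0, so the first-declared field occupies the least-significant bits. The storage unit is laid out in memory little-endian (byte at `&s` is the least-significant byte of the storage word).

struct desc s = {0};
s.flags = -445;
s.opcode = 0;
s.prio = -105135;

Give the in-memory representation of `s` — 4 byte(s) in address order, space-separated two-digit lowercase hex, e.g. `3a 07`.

flags (10b) val=-445 bits=0x243 at bit 0: 0x00000243
opcode (4b) val=0 bits=0x0 at bit 10: 0x00000243
prio (18b) val=-105135 bits=0x26551 at bit 14: 0x99544243
word = 0x99544243 → little-endian bytes:
  [0]=0x43  [1]=0x42  [2]=0x54  [3]=0x99

43 42 54 99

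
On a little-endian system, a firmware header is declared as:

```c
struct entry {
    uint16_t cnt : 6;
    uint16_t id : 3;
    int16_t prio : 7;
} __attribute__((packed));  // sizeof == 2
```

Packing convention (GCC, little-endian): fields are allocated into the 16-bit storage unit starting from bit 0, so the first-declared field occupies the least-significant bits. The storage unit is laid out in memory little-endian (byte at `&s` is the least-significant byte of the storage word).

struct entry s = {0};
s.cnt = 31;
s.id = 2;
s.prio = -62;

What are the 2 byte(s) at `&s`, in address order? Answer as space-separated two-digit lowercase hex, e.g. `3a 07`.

[0+:6] cnt=31 & 0x3f = 0x1f; word=0x001f
[6+:3] id=2 & 0x7 = 0x2; word=0x009f
[9+:7] prio=-62 & 0x7f = 0x42; word=0x849f
word = 0x849f → little-endian bytes:
  [0]=0x9f  [1]=0x84

9f 84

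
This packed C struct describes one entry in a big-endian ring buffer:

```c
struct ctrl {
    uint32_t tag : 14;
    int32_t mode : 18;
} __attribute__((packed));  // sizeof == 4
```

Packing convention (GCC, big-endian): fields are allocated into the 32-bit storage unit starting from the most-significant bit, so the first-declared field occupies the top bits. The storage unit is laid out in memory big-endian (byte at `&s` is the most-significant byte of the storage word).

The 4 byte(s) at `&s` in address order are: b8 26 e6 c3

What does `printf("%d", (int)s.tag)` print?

11785

[0]=0xb8 [1]=0x26 [2]=0xe6 [3]=0xc3 (big-endian) → word 0xb826e6c3
tag [18+:14] = (word>>18) & 0x3fff = 11785  ←
mode [0+:18] = (word>>0) & 0x3ffff = 190147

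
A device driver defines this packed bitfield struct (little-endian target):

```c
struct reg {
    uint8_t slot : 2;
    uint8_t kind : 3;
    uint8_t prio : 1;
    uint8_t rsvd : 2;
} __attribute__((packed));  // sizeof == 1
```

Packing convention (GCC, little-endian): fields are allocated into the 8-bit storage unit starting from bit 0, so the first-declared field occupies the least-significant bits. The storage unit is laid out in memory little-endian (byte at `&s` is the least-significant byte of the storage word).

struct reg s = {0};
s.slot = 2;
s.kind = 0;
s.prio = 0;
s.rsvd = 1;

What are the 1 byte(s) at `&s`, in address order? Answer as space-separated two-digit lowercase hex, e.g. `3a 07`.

42

slot (2b) val=2 bits=0x2 at bit 0: 0x02
kind (3b) val=0 bits=0x0 at bit 2: 0x02
prio (1b) val=0 bits=0x0 at bit 5: 0x02
rsvd (2b) val=1 bits=0x1 at bit 6: 0x42
word = 0x42 → little-endian bytes:
  [0]=0x42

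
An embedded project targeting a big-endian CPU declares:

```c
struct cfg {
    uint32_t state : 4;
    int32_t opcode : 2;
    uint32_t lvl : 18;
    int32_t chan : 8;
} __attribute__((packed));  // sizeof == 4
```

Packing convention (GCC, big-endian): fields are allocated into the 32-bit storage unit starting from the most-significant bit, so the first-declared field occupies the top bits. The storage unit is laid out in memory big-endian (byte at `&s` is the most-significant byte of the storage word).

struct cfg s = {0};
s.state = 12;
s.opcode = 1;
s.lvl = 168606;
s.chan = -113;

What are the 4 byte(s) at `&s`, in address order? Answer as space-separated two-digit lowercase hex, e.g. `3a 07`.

c6 92 9e 8f

state:4 = 12 → 0xc << 28 → word 0xc0000000
opcode:2 = 1 → 0x1 << 26 → word 0xc4000000
lvl:18 = 168606 → 0x2929e << 8 → word 0xc6929e00
chan:8 = -113 → 0x8f << 0 → word 0xc6929e8f
word = 0xc6929e8f → big-endian bytes:
  [0]=0xc6  [1]=0x92  [2]=0x9e  [3]=0x8f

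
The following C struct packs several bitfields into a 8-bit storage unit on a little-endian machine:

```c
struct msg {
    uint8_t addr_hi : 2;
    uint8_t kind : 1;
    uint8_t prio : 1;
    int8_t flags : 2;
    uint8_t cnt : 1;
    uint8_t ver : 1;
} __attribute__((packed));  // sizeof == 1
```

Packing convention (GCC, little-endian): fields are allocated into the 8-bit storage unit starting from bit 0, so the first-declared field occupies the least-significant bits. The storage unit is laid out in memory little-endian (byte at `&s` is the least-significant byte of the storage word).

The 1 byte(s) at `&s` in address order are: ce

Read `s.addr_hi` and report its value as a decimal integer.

[0]=0xce (little-endian) → word 0xce
addr_hi:2 @ bit 0 → (0xce>>0)&0x3 = 0x2  ←
kind:1 @ bit 2 → (0xce>>2)&0x1 = 0x1
prio:1 @ bit 3 → (0xce>>3)&0x1 = 0x1
flags:2 @ bit 4 → (0xce>>4)&0x3 = 0x0
cnt:1 @ bit 6 → (0xce>>6)&0x1 = 0x1
ver:1 @ bit 7 → (0xce>>7)&0x1 = 0x1

2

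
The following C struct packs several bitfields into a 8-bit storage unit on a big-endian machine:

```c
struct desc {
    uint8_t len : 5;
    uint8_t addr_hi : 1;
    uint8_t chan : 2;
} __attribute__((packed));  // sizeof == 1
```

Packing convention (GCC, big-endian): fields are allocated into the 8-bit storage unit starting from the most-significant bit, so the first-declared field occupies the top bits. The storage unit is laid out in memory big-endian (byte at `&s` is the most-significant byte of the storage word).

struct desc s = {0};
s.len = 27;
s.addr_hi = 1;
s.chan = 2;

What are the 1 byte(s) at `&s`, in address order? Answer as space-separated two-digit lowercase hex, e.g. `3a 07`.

len (5b) val=27 bits=0x1b at bit 3: 0xd8
addr_hi (1b) val=1 bits=0x1 at bit 2: 0xdc
chan (2b) val=2 bits=0x2 at bit 0: 0xde
word = 0xde → big-endian bytes:
  [0]=0xde

de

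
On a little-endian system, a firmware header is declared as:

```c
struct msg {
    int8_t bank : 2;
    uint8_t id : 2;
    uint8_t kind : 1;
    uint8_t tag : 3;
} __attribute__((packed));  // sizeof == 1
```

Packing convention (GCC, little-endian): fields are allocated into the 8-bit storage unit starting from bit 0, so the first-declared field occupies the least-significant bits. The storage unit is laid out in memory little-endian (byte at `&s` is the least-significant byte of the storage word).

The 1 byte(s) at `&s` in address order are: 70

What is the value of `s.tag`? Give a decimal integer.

3

[0]=0x70 (little-endian) → word 0x70
bank [0+:2] = (word>>0) & 0x3 = 0
id [2+:2] = (word>>2) & 0x3 = 0
kind [4+:1] = (word>>4) & 0x1 = 1
tag [5+:3] = (word>>5) & 0x7 = 3  ←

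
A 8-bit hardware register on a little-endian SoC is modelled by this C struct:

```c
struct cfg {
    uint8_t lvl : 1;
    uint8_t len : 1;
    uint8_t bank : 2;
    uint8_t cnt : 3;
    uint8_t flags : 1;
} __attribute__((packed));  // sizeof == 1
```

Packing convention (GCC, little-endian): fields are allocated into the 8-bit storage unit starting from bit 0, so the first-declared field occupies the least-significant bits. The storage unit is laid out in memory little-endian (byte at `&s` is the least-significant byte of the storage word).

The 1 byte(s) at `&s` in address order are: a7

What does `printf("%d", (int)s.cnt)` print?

2

[0]=0xa7 (little-endian) → word 0xa7
lvl:1 @ bit 0 → (0xa7>>0)&0x1 = 0x1
len:1 @ bit 1 → (0xa7>>1)&0x1 = 0x1
bank:2 @ bit 2 → (0xa7>>2)&0x3 = 0x1
cnt:3 @ bit 4 → (0xa7>>4)&0x7 = 0x2  ←
flags:1 @ bit 7 → (0xa7>>7)&0x1 = 0x1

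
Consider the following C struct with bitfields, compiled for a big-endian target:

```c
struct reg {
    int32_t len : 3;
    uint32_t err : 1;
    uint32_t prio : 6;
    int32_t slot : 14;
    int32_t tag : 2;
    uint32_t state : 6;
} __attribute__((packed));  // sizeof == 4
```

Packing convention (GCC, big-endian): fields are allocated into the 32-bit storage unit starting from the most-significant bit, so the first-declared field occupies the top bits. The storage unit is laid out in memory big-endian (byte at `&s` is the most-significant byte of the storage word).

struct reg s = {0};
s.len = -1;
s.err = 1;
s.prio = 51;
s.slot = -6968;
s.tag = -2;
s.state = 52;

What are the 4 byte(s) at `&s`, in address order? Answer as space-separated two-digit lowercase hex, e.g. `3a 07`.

fc e4 c8 b4

[29+:3] len=-1 & 0x7 = 0x7; word=0xe0000000
[28+:1] err=1 & 0x1 = 0x1; word=0xf0000000
[22+:6] prio=51 & 0x3f = 0x33; word=0xfcc00000
[8+:14] slot=-6968 & 0x3fff = 0x24c8; word=0xfce4c800
[6+:2] tag=-2 & 0x3 = 0x2; word=0xfce4c880
[0+:6] state=52 & 0x3f = 0x34; word=0xfce4c8b4
word = 0xfce4c8b4 → big-endian bytes:
  [0]=0xfc  [1]=0xe4  [2]=0xc8  [3]=0xb4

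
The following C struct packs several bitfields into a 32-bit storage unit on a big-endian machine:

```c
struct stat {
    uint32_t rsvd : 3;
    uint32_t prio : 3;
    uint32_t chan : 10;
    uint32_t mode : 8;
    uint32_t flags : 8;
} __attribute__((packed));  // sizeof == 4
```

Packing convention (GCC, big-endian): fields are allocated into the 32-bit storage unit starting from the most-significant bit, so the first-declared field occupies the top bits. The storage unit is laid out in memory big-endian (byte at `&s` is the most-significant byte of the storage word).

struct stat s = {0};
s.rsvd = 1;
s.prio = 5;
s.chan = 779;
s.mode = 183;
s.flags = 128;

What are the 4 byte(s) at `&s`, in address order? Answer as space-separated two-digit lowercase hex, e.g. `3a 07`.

37 0b b7 80

[29+:3] rsvd=1 & 0x7 = 0x1; word=0x20000000
[26+:3] prio=5 & 0x7 = 0x5; word=0x34000000
[16+:10] chan=779 & 0x3ff = 0x30b; word=0x370b0000
[8+:8] mode=183 & 0xff = 0xb7; word=0x370bb700
[0+:8] flags=128 & 0xff = 0x80; word=0x370bb780
word = 0x370bb780 → big-endian bytes:
  [0]=0x37  [1]=0x0b  [2]=0xb7  [3]=0x80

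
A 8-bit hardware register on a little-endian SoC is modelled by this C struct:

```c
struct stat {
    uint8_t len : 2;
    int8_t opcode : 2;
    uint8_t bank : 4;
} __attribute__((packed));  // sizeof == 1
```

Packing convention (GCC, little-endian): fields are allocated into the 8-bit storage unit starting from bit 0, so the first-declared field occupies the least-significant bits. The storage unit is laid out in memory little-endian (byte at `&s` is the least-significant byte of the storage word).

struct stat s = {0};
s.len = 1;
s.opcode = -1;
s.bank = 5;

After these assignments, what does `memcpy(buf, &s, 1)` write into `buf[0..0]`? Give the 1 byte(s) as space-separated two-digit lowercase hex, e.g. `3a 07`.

len:2 = 1 → 0x1 << 0 → word 0x01
opcode:2 = -1 → 0x3 << 2 → word 0x0d
bank:4 = 5 → 0x5 << 4 → word 0x5d
word = 0x5d → little-endian bytes:
  [0]=0x5d

5d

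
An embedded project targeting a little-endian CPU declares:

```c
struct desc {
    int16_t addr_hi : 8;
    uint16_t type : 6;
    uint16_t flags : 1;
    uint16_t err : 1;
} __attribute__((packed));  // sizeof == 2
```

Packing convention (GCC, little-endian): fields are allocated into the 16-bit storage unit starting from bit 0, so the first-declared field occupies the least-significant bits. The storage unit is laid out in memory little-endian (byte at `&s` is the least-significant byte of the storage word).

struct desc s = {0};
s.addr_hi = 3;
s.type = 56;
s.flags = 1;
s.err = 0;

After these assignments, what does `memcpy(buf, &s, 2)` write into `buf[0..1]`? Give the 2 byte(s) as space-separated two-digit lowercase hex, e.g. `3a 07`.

03 78

addr_hi (8b) val=3 bits=0x3 at bit 0: 0x0003
type (6b) val=56 bits=0x38 at bit 8: 0x3803
flags (1b) val=1 bits=0x1 at bit 14: 0x7803
err (1b) val=0 bits=0x0 at bit 15: 0x7803
word = 0x7803 → little-endian bytes:
  [0]=0x03  [1]=0x78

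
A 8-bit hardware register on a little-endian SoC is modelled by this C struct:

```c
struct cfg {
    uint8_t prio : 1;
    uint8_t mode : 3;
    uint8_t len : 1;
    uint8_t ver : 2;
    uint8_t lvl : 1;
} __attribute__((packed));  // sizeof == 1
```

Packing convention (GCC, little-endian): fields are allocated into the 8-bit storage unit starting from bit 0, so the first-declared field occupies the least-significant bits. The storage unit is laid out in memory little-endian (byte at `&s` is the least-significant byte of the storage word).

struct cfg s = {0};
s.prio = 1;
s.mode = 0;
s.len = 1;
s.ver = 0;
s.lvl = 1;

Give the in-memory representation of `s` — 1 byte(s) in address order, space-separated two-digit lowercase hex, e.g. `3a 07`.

91

prio (1b) val=1 bits=0x1 at bit 0: 0x01
mode (3b) val=0 bits=0x0 at bit 1: 0x01
len (1b) val=1 bits=0x1 at bit 4: 0x11
ver (2b) val=0 bits=0x0 at bit 5: 0x11
lvl (1b) val=1 bits=0x1 at bit 7: 0x91
word = 0x91 → little-endian bytes:
  [0]=0x91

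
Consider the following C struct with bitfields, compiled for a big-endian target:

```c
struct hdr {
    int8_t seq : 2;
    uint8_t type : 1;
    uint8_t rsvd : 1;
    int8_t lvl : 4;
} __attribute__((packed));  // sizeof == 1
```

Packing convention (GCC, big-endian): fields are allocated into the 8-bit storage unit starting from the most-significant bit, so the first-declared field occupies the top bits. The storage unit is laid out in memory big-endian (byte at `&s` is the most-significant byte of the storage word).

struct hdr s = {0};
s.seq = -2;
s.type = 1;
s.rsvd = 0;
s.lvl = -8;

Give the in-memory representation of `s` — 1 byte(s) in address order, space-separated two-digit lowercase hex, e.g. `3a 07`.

a8

seq (2b) val=-2 bits=0x2 at bit 6: 0x80
type (1b) val=1 bits=0x1 at bit 5: 0xa0
rsvd (1b) val=0 bits=0x0 at bit 4: 0xa0
lvl (4b) val=-8 bits=0x8 at bit 0: 0xa8
word = 0xa8 → big-endian bytes:
  [0]=0xa8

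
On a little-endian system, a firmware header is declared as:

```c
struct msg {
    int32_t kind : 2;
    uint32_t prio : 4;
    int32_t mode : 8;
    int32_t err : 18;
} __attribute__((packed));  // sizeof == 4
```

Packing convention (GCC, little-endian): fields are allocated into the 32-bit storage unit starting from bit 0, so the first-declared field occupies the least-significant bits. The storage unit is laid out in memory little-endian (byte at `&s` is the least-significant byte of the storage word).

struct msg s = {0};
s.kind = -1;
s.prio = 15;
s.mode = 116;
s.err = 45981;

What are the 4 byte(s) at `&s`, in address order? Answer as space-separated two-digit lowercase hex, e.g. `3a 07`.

3f 5d e7 2c

[0+:2] kind=-1 & 0x3 = 0x3; word=0x00000003
[2+:4] prio=15 & 0xf = 0xf; word=0x0000003f
[6+:8] mode=116 & 0xff = 0x74; word=0x00001d3f
[14+:18] err=45981 & 0x3ffff = 0xb39d; word=0x2ce75d3f
word = 0x2ce75d3f → little-endian bytes:
  [0]=0x3f  [1]=0x5d  [2]=0xe7  [3]=0x2c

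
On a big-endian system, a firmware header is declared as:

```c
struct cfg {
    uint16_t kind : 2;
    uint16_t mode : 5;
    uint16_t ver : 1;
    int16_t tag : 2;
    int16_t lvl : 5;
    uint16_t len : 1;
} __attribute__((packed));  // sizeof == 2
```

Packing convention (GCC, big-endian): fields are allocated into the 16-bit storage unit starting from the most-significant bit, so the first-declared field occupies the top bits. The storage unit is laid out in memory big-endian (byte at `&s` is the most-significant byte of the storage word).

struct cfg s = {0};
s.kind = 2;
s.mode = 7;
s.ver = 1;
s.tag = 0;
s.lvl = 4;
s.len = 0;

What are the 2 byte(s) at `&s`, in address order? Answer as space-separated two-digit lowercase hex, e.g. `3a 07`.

8f 08

[14+:2] kind=2 & 0x3 = 0x2; word=0x8000
[9+:5] mode=7 & 0x1f = 0x7; word=0x8e00
[8+:1] ver=1 & 0x1 = 0x1; word=0x8f00
[6+:2] tag=0 & 0x3 = 0x0; word=0x8f00
[1+:5] lvl=4 & 0x1f = 0x4; word=0x8f08
[0+:1] len=0 & 0x1 = 0x0; word=0x8f08
word = 0x8f08 → big-endian bytes:
  [0]=0x8f  [1]=0x08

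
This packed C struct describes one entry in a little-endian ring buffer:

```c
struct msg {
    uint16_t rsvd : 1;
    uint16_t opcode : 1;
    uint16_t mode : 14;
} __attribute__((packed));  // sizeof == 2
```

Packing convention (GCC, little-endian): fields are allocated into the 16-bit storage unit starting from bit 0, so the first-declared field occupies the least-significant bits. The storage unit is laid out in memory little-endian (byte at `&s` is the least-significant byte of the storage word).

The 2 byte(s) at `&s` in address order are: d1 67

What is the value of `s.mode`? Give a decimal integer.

[0]=0xd1 [1]=0x67 (little-endian) → word 0x67d1
rsvd [0+:1] = (word>>0) & 0x1 = 1
opcode [1+:1] = (word>>1) & 0x1 = 0
mode [2+:14] = (word>>2) & 0x3fff = 6644  ←

6644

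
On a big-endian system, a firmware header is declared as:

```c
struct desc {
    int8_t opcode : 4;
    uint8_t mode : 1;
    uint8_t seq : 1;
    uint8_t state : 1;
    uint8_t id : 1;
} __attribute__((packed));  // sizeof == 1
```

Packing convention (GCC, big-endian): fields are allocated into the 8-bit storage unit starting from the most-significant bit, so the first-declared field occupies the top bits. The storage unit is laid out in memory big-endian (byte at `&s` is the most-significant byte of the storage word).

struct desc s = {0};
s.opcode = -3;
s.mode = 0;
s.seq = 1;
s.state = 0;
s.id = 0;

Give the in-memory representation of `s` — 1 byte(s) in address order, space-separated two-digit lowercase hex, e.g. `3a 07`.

opcode:4 = -3 → 0xd << 4 → word 0xd0
mode:1 = 0 → 0x0 << 3 → word 0xd0
seq:1 = 1 → 0x1 << 2 → word 0xd4
state:1 = 0 → 0x0 << 1 → word 0xd4
id:1 = 0 → 0x0 << 0 → word 0xd4
word = 0xd4 → big-endian bytes:
  [0]=0xd4

d4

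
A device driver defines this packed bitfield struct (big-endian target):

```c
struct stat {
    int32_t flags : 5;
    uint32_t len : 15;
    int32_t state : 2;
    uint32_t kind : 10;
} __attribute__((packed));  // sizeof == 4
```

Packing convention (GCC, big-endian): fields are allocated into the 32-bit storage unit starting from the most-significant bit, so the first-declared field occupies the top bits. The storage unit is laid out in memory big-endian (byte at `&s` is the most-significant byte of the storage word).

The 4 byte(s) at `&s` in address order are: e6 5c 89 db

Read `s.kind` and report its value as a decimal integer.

[0]=0xe6 [1]=0x5c [2]=0x89 [3]=0xdb (big-endian) → word 0xe65c89db
flags:5 @ bit 27 → (0xe65c89db>>27)&0x1f = 0x1c
len:15 @ bit 12 → (0xe65c89db>>12)&0x7fff = 0x65c8
state:2 @ bit 10 → (0xe65c89db>>10)&0x3 = 0x2
kind:10 @ bit 0 → (0xe65c89db>>0)&0x3ff = 0x1db  ←

475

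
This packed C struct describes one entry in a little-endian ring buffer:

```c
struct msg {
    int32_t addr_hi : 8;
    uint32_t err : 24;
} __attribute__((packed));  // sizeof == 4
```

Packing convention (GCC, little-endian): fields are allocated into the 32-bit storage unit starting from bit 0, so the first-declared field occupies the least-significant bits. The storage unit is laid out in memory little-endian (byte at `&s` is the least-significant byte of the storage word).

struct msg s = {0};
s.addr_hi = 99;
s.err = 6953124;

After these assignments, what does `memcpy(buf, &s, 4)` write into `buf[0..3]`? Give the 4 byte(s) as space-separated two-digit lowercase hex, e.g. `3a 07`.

addr_hi:8 = 99 → 0x63 << 0 → word 0x00000063
err:24 = 6953124 → 0x6a18a4 << 8 → word 0x6a18a463
word = 0x6a18a463 → little-endian bytes:
  [0]=0x63  [1]=0xa4  [2]=0x18  [3]=0x6a

63 a4 18 6a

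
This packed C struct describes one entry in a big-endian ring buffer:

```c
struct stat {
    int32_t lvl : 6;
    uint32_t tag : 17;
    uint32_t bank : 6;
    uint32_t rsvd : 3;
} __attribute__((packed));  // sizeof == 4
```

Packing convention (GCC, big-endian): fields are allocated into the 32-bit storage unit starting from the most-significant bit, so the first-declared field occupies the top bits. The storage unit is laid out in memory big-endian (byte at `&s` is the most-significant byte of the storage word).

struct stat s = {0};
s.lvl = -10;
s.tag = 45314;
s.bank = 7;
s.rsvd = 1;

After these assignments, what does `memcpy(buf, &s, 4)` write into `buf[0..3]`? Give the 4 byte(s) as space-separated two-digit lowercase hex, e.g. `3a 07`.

d9 62 04 39

lvl (6b) val=-10 bits=0x36 at bit 26: 0xd8000000
tag (17b) val=45314 bits=0xb102 at bit 9: 0xd9620400
bank (6b) val=7 bits=0x7 at bit 3: 0xd9620438
rsvd (3b) val=1 bits=0x1 at bit 0: 0xd9620439
word = 0xd9620439 → big-endian bytes:
  [0]=0xd9  [1]=0x62  [2]=0x04  [3]=0x39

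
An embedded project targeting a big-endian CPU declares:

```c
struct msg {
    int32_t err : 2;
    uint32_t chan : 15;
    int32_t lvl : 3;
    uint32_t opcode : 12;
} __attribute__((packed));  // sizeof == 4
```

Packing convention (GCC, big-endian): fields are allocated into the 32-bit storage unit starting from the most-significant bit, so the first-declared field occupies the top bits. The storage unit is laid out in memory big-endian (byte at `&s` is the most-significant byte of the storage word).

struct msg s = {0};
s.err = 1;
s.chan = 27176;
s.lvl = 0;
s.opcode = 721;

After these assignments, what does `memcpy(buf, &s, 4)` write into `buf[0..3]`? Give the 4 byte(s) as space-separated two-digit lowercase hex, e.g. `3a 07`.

err (2b) val=1 bits=0x1 at bit 30: 0x40000000
chan (15b) val=27176 bits=0x6a28 at bit 15: 0x75140000
lvl (3b) val=0 bits=0x0 at bit 12: 0x75140000
opcode (12b) val=721 bits=0x2d1 at bit 0: 0x751402d1
word = 0x751402d1 → big-endian bytes:
  [0]=0x75  [1]=0x14  [2]=0x02  [3]=0xd1

75 14 02 d1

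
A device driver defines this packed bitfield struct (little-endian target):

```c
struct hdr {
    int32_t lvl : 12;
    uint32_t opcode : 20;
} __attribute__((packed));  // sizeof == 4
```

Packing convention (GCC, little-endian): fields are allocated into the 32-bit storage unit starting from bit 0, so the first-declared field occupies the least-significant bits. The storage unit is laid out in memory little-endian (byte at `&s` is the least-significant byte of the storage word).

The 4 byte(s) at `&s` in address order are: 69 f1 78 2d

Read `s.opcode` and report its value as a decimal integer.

186255

[0]=0x69 [1]=0xf1 [2]=0x78 [3]=0x2d (little-endian) → word 0x2d78f169
lvl [0+:12] = (word>>0) & 0xfff = 361
opcode [12+:20] = (word>>12) & 0xfffff = 186255  ←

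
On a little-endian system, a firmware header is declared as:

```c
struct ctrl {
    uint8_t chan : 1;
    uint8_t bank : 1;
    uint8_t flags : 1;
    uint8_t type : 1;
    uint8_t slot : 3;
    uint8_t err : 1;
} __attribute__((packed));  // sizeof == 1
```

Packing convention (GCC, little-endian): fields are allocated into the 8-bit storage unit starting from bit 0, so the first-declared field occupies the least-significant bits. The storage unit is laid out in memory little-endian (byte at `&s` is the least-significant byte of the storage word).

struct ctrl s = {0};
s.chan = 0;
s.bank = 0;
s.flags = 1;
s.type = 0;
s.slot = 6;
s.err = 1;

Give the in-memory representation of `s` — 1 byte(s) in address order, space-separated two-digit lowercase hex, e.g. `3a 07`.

e4

chan:1 = 0 → 0x0 << 0 → word 0x00
bank:1 = 0 → 0x0 << 1 → word 0x00
flags:1 = 1 → 0x1 << 2 → word 0x04
type:1 = 0 → 0x0 << 3 → word 0x04
slot:3 = 6 → 0x6 << 4 → word 0x64
err:1 = 1 → 0x1 << 7 → word 0xe4
word = 0xe4 → little-endian bytes:
  [0]=0xe4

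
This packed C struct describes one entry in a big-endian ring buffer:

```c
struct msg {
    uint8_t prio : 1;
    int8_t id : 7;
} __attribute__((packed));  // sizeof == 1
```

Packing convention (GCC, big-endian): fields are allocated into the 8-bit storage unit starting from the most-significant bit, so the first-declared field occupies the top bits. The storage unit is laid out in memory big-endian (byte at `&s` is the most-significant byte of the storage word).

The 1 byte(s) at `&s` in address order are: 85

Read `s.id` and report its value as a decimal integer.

5

[0]=0x85 (big-endian) → word 0x85
prio [7+:1] = (word>>7) & 0x1 = 1
id [0+:7] = (word>>0) & 0x7f = 5  ←
id signed 7b, MSB=0: value = 5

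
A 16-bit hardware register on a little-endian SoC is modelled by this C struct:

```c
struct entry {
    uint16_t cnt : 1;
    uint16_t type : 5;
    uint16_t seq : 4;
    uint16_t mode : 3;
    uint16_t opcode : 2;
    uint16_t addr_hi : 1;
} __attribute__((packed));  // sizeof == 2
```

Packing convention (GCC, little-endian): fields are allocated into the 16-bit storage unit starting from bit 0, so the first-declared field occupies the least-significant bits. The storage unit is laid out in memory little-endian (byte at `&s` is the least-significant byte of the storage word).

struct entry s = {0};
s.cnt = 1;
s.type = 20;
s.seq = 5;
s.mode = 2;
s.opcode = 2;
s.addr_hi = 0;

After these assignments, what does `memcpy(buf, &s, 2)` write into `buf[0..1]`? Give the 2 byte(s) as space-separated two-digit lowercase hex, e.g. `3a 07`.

cnt (1b) val=1 bits=0x1 at bit 0: 0x0001
type (5b) val=20 bits=0x14 at bit 1: 0x0029
seq (4b) val=5 bits=0x5 at bit 6: 0x0169
mode (3b) val=2 bits=0x2 at bit 10: 0x0969
opcode (2b) val=2 bits=0x2 at bit 13: 0x4969
addr_hi (1b) val=0 bits=0x0 at bit 15: 0x4969
word = 0x4969 → little-endian bytes:
  [0]=0x69  [1]=0x49

69 49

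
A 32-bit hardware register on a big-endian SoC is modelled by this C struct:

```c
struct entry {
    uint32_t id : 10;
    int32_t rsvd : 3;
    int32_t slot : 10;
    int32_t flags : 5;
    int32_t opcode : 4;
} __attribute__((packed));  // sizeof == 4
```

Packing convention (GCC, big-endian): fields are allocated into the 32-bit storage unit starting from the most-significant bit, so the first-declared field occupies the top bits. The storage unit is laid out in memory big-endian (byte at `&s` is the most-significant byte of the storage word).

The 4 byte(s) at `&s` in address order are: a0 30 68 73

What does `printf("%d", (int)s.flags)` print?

[0]=0xa0 [1]=0x30 [2]=0x68 [3]=0x73 (big-endian) → word 0xa0306873
id:10 @ bit 22 → (0xa0306873>>22)&0x3ff = 0x280
rsvd:3 @ bit 19 → (0xa0306873>>19)&0x7 = 0x6
slot:10 @ bit 9 → (0xa0306873>>9)&0x3ff = 0x34
flags:5 @ bit 4 → (0xa0306873>>4)&0x1f = 0x7  ←
opcode:4 @ bit 0 → (0xa0306873>>0)&0xf = 0x3
flags signed 5b, MSB=0: value = 7

7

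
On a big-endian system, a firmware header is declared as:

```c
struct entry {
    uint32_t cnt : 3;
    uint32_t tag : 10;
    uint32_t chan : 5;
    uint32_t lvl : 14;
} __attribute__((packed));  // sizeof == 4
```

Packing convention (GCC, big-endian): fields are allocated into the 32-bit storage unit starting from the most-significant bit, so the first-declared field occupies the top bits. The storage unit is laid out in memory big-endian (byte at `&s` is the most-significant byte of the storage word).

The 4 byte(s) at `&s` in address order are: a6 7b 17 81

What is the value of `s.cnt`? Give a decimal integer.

5

[0]=0xa6 [1]=0x7b [2]=0x17 [3]=0x81 (big-endian) → word 0xa67b1781
cnt [29+:3] = (word>>29) & 0x7 = 5  ←
tag [19+:10] = (word>>19) & 0x3ff = 207
chan [14+:5] = (word>>14) & 0x1f = 12
lvl [0+:14] = (word>>0) & 0x3fff = 6017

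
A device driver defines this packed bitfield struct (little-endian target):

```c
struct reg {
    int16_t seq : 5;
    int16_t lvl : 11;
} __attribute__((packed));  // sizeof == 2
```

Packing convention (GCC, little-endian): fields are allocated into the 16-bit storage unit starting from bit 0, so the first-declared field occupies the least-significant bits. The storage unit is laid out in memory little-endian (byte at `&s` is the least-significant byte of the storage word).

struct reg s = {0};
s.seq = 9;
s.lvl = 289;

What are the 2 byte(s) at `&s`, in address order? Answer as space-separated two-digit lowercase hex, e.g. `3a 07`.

29 24

[0+:5] seq=9 & 0x1f = 0x9; word=0x0009
[5+:11] lvl=289 & 0x7ff = 0x121; word=0x2429
word = 0x2429 → little-endian bytes:
  [0]=0x29  [1]=0x24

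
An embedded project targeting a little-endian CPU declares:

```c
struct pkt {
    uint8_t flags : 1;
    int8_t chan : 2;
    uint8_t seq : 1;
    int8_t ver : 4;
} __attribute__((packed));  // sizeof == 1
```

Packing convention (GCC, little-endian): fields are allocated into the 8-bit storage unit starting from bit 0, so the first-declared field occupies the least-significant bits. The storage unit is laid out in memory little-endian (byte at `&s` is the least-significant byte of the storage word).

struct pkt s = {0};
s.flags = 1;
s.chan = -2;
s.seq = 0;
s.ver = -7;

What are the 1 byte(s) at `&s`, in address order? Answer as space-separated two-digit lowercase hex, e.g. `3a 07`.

95

flags:1 = 1 → 0x1 << 0 → word 0x01
chan:2 = -2 → 0x2 << 1 → word 0x05
seq:1 = 0 → 0x0 << 3 → word 0x05
ver:4 = -7 → 0x9 << 4 → word 0x95
word = 0x95 → little-endian bytes:
  [0]=0x95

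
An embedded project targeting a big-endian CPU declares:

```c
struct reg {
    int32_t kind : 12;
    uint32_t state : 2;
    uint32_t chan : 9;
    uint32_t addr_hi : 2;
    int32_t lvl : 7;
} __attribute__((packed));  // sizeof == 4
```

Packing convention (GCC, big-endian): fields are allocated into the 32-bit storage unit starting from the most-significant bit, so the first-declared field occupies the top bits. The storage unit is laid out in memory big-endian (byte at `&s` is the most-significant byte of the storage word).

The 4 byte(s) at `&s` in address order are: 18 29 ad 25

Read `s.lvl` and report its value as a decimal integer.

[0]=0x18 [1]=0x29 [2]=0xad [3]=0x25 (big-endian) → word 0x1829ad25
kind:12 @ bit 20 → (0x1829ad25>>20)&0xfff = 0x182
state:2 @ bit 18 → (0x1829ad25>>18)&0x3 = 0x2
chan:9 @ bit 9 → (0x1829ad25>>9)&0x1ff = 0xd6
addr_hi:2 @ bit 7 → (0x1829ad25>>7)&0x3 = 0x2
lvl:7 @ bit 0 → (0x1829ad25>>0)&0x7f = 0x25  ←
lvl signed 7b, MSB=0: value = 37

37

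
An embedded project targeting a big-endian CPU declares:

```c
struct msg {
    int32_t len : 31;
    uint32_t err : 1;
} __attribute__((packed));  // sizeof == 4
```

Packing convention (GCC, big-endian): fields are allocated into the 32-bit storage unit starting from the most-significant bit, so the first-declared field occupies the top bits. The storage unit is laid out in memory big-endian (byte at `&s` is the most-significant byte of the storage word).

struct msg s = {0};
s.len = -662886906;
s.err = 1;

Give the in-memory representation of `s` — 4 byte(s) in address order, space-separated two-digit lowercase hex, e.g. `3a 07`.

[1+:31] len=-662886906 & 0x7fffffff = 0x587d2606; word=0xb0fa4c0c
[0+:1] err=1 & 0x1 = 0x1; word=0xb0fa4c0d
word = 0xb0fa4c0d → big-endian bytes:
  [0]=0xb0  [1]=0xfa  [2]=0x4c  [3]=0x0d

b0 fa 4c 0d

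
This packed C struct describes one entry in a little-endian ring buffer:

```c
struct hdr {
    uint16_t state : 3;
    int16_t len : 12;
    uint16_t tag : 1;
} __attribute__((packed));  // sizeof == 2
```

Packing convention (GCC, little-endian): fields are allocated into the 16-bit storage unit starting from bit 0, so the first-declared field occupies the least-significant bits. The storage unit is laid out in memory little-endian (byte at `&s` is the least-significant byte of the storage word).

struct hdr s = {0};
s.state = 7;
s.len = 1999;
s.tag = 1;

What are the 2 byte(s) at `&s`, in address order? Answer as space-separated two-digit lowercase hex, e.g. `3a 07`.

7f be

state:3 = 7 → 0x7 << 0 → word 0x0007
len:12 = 1999 → 0x7cf << 3 → word 0x3e7f
tag:1 = 1 → 0x1 << 15 → word 0xbe7f
word = 0xbe7f → little-endian bytes:
  [0]=0x7f  [1]=0xbe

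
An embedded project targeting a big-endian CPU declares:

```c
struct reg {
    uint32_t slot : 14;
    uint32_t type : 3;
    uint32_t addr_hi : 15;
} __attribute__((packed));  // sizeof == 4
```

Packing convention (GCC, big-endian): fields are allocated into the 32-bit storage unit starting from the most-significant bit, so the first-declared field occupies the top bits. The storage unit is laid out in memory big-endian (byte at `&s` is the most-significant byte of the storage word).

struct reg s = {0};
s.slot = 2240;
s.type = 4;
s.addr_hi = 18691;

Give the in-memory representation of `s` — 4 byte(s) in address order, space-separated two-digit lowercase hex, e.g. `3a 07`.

23 02 49 03

slot:14 = 2240 → 0x8c0 << 18 → word 0x23000000
type:3 = 4 → 0x4 << 15 → word 0x23020000
addr_hi:15 = 18691 → 0x4903 << 0 → word 0x23024903
word = 0x23024903 → big-endian bytes:
  [0]=0x23  [1]=0x02  [2]=0x49  [3]=0x03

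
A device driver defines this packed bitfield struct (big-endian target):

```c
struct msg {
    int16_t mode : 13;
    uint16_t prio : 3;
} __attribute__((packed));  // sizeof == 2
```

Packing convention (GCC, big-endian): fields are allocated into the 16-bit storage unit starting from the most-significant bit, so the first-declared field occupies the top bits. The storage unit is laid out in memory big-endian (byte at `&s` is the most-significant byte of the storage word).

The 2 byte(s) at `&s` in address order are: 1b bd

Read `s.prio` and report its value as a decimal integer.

5

[0]=0x1b [1]=0xbd (big-endian) → word 0x1bbd
mode [3+:13] = (word>>3) & 0x1fff = 887
prio [0+:3] = (word>>0) & 0x7 = 5  ←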